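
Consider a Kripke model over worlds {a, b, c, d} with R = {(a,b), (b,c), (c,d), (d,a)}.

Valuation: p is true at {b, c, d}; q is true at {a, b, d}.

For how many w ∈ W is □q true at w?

a: successors {b}; q there: b:T. ✓
b: successors {c}; q there: c:F. ✗
c: successors {d}; q there: d:T. ✓
d: successors {a}; q there: a:T. ✓
Satisfying worlds: {a, c, d}.

3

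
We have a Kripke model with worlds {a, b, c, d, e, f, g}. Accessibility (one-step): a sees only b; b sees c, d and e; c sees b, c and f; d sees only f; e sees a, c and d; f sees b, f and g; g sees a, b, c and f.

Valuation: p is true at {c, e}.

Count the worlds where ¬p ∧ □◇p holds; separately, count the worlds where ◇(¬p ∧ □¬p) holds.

1 and 6

For ¬p ∧ □◇p:
a: ¬p is T, □◇p is T. ✓
b: ¬p is T, □◇p is F. ✗
c: ¬p is F, □◇p is F. ✗
d: ¬p is T, □◇p is F. ✗
e: ¬p is F, □◇p is F. ✗
f: ¬p is T, □◇p is F. ✗
g: ¬p is T, □◇p is F. ✗
— 1 world.
For ◇(¬p ∧ □¬p):
a: successors {b}; ¬p ∧ □¬p there: b:F. ✗
b: successors {c, d, e}; ¬p ∧ □¬p there: c:F, d:T, e:F. ✓
c: successors {b, c, f}; ¬p ∧ □¬p there: b:F, c:F, f:T. ✓
d: successors {f}; ¬p ∧ □¬p there: f:T. ✓
e: successors {a, c, d}; ¬p ∧ □¬p there: a:T, c:F, d:T. ✓
f: successors {b, f, g}; ¬p ∧ □¬p there: b:F, f:T, g:F. ✓
g: successors {a, b, c, f}; ¬p ∧ □¬p there: a:T, b:F, c:F, f:T. ✓
— 6 worlds.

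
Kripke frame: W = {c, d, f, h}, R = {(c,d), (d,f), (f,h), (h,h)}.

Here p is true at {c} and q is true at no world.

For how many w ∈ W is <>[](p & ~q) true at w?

0

c: successors {d}; [](p & ~q) there: d:F. ✗
d: successors {f}; [](p & ~q) there: f:F. ✗
f: successors {h}; [](p & ~q) there: h:F. ✗
h: successors {h}; [](p & ~q) there: h:F. ✗
Satisfying worlds: ∅.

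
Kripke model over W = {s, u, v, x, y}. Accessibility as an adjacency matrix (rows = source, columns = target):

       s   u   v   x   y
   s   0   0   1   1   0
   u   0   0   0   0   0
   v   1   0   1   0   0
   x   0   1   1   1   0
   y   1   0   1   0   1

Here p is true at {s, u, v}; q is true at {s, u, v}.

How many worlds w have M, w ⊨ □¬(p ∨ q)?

1

s: successors {v, x}; ¬(p ∨ q) there: v:F, x:T. ✗
u: no successors, so □¬(p ∨ q) holds vacuously. ✓
v: successors {s, v}; ¬(p ∨ q) there: s:F, v:F. ✗
x: successors {u, v, x}; ¬(p ∨ q) there: u:F, v:F, x:T. ✗
y: successors {s, v, y}; ¬(p ∨ q) there: s:F, v:F, y:T. ✗
Satisfying worlds: {u}.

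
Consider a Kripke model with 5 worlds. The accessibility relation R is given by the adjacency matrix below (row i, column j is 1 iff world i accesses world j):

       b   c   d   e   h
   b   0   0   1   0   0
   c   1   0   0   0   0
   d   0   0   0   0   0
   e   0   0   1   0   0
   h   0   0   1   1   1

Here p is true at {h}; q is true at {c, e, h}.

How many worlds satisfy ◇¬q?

b: successors {d}; ¬q there: d:T. ✓
c: successors {b}; ¬q there: b:T. ✓
d: no successors, so ◇¬q fails. ✗
e: successors {d}; ¬q there: d:T. ✓
h: successors {d, e, h}; ¬q there: d:T, e:F, h:F. ✓
Satisfying worlds: {b, c, e, h}.

4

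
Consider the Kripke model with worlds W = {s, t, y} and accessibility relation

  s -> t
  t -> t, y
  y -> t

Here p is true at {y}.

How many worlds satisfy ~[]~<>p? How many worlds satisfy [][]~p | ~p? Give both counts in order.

For ~[]~<>p:
s: []~<>p is F. ✓
t: []~<>p is F. ✓
y: []~<>p is F. ✓
— 3 worlds.
For [][]~p | ~p:
s: [][]~p is F, ~p is T. ✓
t: [][]~p is F, ~p is T. ✓
y: [][]~p is F, ~p is F. ✗
— 2 worlds.

3 and 2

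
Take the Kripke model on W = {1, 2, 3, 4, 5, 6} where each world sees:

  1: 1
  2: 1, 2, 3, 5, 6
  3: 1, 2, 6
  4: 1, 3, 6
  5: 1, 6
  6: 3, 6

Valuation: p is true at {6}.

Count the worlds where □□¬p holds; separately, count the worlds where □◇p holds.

For □□¬p:
1: successors {1}; □¬p there: 1:T. ✓
2: successors {1, 2, 3, 5, 6}; □¬p there: 1:T, 2:F, 3:F, 5:F, 6:F. ✗
3: successors {1, 2, 6}; □¬p there: 1:T, 2:F, 6:F. ✗
4: successors {1, 3, 6}; □¬p there: 1:T, 3:F, 6:F. ✗
5: successors {1, 6}; □¬p there: 1:T, 6:F. ✗
6: successors {3, 6}; □¬p there: 3:F, 6:F. ✗
— 1 world.
For □◇p:
1: successors {1}; ◇p there: 1:F. ✗
2: successors {1, 2, 3, 5, 6}; ◇p there: 1:F, 2:T, 3:T, 5:T, 6:T. ✗
3: successors {1, 2, 6}; ◇p there: 1:F, 2:T, 6:T. ✗
4: successors {1, 3, 6}; ◇p there: 1:F, 3:T, 6:T. ✗
5: successors {1, 6}; ◇p there: 1:F, 6:T. ✗
6: successors {3, 6}; ◇p there: 3:T, 6:T. ✓
— 1 world.

1 and 1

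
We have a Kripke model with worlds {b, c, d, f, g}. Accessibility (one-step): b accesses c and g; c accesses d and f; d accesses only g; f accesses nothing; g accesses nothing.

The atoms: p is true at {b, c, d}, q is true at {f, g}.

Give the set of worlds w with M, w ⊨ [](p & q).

b: successors {c, g}; p & q there: c:F, g:F. ✗
c: successors {d, f}; p & q there: d:F, f:F. ✗
d: successors {g}; p & q there: g:F. ✗
f: no successors, so [](p & q) holds vacuously. ✓
g: no successors, so [](p & q) holds vacuously. ✓

{f, g}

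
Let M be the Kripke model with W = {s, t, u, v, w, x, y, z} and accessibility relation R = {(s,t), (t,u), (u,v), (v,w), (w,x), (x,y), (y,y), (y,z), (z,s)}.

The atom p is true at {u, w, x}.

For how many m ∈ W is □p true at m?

s: successors {t}; p there: t:F. ✗
t: successors {u}; p there: u:T. ✓
u: successors {v}; p there: v:F. ✗
v: successors {w}; p there: w:T. ✓
w: successors {x}; p there: x:T. ✓
x: successors {y}; p there: y:F. ✗
y: successors {y, z}; p there: y:F, z:F. ✗
z: successors {s}; p there: s:F. ✗
Satisfying worlds: {t, v, w}.

3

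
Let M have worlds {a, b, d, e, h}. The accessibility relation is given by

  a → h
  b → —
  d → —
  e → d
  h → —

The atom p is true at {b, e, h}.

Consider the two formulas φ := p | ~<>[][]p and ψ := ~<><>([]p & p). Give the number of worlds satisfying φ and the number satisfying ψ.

For p | ~<>[][]p:
a: p is F, ~<>[][]p is F. ✗
b: p is T, ~<>[][]p is T. ✓
d: p is F, ~<>[][]p is T. ✓
e: p is T, ~<>[][]p is F. ✓
h: p is T, ~<>[][]p is T. ✓
— 4 worlds.
For ~<><>([]p & p):
a: <><>([]p & p) is F. ✓
b: <><>([]p & p) is F. ✓
d: <><>([]p & p) is F. ✓
e: <><>([]p & p) is F. ✓
h: <><>([]p & p) is F. ✓
— 5 worlds.

4 and 5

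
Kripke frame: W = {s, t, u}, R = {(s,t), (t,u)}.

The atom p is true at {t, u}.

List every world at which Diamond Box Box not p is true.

s: successors {t}; Box Box not p there: t:T. ✓
t: successors {u}; Box Box not p there: u:T. ✓
u: no successors, so Diamond Box Box not p fails. ✗

{s, t}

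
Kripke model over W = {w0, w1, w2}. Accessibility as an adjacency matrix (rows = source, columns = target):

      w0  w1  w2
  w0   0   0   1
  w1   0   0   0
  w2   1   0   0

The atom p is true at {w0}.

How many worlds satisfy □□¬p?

w0: successors {w2}; □¬p there: w2:F. ✗
w1: no successors, so □□¬p holds vacuously. ✓
w2: successors {w0}; □¬p there: w0:T. ✓
Satisfying worlds: {w1, w2}.

2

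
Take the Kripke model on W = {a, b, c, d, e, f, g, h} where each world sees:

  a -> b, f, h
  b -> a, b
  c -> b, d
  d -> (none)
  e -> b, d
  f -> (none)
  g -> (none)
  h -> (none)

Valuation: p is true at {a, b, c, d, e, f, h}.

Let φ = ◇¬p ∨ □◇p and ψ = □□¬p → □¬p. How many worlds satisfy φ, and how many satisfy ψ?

For ◇¬p ∨ □◇p:
a: ◇¬p is F, □◇p is F. ✗
b: ◇¬p is F, □◇p is T. ✓
c: ◇¬p is F, □◇p is F. ✗
d: ◇¬p is F, □◇p is T. ✓
e: ◇¬p is F, □◇p is F. ✗
f: ◇¬p is F, □◇p is T. ✓
g: ◇¬p is F, □◇p is T. ✓
h: ◇¬p is F, □◇p is T. ✓
— 5 worlds.
For □□¬p → □¬p:
a: □□¬p is F, □¬p is F. ✓
b: □□¬p is F, □¬p is F. ✓
c: □□¬p is F, □¬p is F. ✓
d: □□¬p is T, □¬p is T. ✓
e: □□¬p is F, □¬p is F. ✓
f: □□¬p is T, □¬p is T. ✓
g: □□¬p is T, □¬p is T. ✓
h: □□¬p is T, □¬p is T. ✓
— 8 worlds.

5 and 8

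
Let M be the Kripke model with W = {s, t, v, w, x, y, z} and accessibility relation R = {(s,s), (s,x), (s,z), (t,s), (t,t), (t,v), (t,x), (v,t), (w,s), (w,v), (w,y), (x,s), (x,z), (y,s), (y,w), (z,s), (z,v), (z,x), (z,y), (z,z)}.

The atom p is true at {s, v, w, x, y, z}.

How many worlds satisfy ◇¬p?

2

s: successors {s, x, z}; ¬p there: s:F, x:F, z:F. ✗
t: successors {s, t, v, x}; ¬p there: s:F, t:T, v:F, x:F. ✓
v: successors {t}; ¬p there: t:T. ✓
w: successors {s, v, y}; ¬p there: s:F, v:F, y:F. ✗
x: successors {s, z}; ¬p there: s:F, z:F. ✗
y: successors {s, w}; ¬p there: s:F, w:F. ✗
z: successors {s, v, x, y, z}; ¬p there: s:F, v:F, x:F, y:F, z:F. ✗
Satisfying worlds: {t, v}.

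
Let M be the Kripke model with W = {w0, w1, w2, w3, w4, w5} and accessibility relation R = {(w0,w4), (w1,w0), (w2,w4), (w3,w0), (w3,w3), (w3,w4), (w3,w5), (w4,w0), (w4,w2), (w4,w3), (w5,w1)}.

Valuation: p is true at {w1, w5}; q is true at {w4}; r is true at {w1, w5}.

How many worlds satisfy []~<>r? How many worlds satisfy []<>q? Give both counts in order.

4 and 2

For []~<>r:
w0: successors {w4}; ~<>r there: w4:T. ✓
w1: successors {w0}; ~<>r there: w0:T. ✓
w2: successors {w4}; ~<>r there: w4:T. ✓
w3: successors {w0, w3, w4, w5}; ~<>r there: w0:T, w3:F, w4:T, w5:F. ✗
w4: successors {w0, w2, w3}; ~<>r there: w0:T, w2:T, w3:F. ✗
w5: successors {w1}; ~<>r there: w1:T. ✓
— 4 worlds.
For []<>q:
w0: successors {w4}; <>q there: w4:F. ✗
w1: successors {w0}; <>q there: w0:T. ✓
w2: successors {w4}; <>q there: w4:F. ✗
w3: successors {w0, w3, w4, w5}; <>q there: w0:T, w3:T, w4:F, w5:F. ✗
w4: successors {w0, w2, w3}; <>q there: w0:T, w2:T, w3:T. ✓
w5: successors {w1}; <>q there: w1:F. ✗
— 2 worlds.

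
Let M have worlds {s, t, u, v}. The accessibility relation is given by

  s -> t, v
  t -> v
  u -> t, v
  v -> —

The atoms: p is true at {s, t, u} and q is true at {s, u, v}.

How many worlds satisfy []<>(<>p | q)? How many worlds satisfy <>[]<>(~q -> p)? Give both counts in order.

For []<>(<>p | q):
s: successors {t, v}; <>(<>p | q) there: t:T, v:F. ✗
t: successors {v}; <>(<>p | q) there: v:F. ✗
u: successors {t, v}; <>(<>p | q) there: t:T, v:F. ✗
v: no successors, so []<>(<>p | q) holds vacuously. ✓
— 1 world.
For <>[]<>(~q -> p):
s: successors {t, v}; []<>(~q -> p) there: t:F, v:T. ✓
t: successors {v}; []<>(~q -> p) there: v:T. ✓
u: successors {t, v}; []<>(~q -> p) there: t:F, v:T. ✓
v: no successors, so <>[]<>(~q -> p) fails. ✗
— 3 worlds.

1 and 3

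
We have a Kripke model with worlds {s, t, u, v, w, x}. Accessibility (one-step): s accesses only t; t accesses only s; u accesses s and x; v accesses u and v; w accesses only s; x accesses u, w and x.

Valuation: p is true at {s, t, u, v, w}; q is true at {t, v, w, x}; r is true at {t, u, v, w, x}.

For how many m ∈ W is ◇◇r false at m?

1

s: successors {t}; ◇r there: t:F. ✗
t: successors {s}; ◇r there: s:T. ✓
u: successors {s, x}; ◇r there: s:T, x:T. ✓
v: successors {u, v}; ◇r there: u:T, v:T. ✓
w: successors {s}; ◇r there: s:T. ✓
x: successors {u, w, x}; ◇r there: u:T, w:F, x:T. ✓
Satisfying worlds: {t, u, v, w, x}.
So ◇◇r fails at the other 1 world.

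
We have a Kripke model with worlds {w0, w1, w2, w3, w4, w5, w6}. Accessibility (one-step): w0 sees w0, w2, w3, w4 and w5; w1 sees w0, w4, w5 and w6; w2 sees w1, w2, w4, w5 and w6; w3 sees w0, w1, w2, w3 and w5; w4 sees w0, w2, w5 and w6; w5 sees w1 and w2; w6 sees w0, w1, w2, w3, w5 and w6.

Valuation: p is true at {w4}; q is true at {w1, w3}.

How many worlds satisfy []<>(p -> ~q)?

7

w0: successors {w0, w2, w3, w4, w5}; <>(p -> ~q) there: w0:T, w2:T, w3:T, w4:T, w5:T. ✓
w1: successors {w0, w4, w5, w6}; <>(p -> ~q) there: w0:T, w4:T, w5:T, w6:T. ✓
w2: successors {w1, w2, w4, w5, w6}; <>(p -> ~q) there: w1:T, w2:T, w4:T, w5:T, w6:T. ✓
w3: successors {w0, w1, w2, w3, w5}; <>(p -> ~q) there: w0:T, w1:T, w2:T, w3:T, w5:T. ✓
w4: successors {w0, w2, w5, w6}; <>(p -> ~q) there: w0:T, w2:T, w5:T, w6:T. ✓
w5: successors {w1, w2}; <>(p -> ~q) there: w1:T, w2:T. ✓
w6: successors {w0, w1, w2, w3, w5, w6}; <>(p -> ~q) there: w0:T, w1:T, w2:T, w3:T, w5:T, w6:T. ✓
Satisfying worlds: {w0, w1, w2, w3, w4, w5, w6}.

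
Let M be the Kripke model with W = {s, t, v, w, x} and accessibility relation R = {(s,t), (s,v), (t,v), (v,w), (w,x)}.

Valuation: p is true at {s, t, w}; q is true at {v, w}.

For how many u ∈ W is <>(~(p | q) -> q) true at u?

s: successors {t, v}; ~(p | q) -> q there: t:T, v:T. ✓
t: successors {v}; ~(p | q) -> q there: v:T. ✓
v: successors {w}; ~(p | q) -> q there: w:T. ✓
w: successors {x}; ~(p | q) -> q there: x:F. ✗
x: no successors, so <>(~(p | q) -> q) fails. ✗
Satisfying worlds: {s, t, v}.

3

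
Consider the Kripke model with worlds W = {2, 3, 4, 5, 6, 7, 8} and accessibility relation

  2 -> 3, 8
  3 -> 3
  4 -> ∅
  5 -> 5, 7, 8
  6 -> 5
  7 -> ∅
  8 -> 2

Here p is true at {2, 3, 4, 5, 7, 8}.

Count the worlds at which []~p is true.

2

2: successors {3, 8}; ~p there: 3:F, 8:F. ✗
3: successors {3}; ~p there: 3:F. ✗
4: no successors, so []~p holds vacuously. ✓
5: successors {5, 7, 8}; ~p there: 5:F, 7:F, 8:F. ✗
6: successors {5}; ~p there: 5:F. ✗
7: no successors, so []~p holds vacuously. ✓
8: successors {2}; ~p there: 2:F. ✗
Satisfying worlds: {4, 7}.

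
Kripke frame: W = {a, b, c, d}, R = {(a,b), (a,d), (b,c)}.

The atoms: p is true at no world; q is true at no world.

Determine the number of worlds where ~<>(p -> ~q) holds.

2

a: <>(p -> ~q) is T. ✗
b: <>(p -> ~q) is T. ✗
c: <>(p -> ~q) is F. ✓
d: <>(p -> ~q) is F. ✓
Satisfying worlds: {c, d}.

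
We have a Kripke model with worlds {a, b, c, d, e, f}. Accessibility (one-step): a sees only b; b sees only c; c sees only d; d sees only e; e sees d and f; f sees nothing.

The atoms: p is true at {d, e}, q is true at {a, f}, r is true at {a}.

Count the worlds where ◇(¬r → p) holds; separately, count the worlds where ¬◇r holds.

3 and 6

For ◇(¬r → p):
a: successors {b}; ¬r → p there: b:F. ✗
b: successors {c}; ¬r → p there: c:F. ✗
c: successors {d}; ¬r → p there: d:T. ✓
d: successors {e}; ¬r → p there: e:T. ✓
e: successors {d, f}; ¬r → p there: d:T, f:F. ✓
f: no successors, so ◇(¬r → p) fails. ✗
— 3 worlds.
For ¬◇r:
a: ◇r is F. ✓
b: ◇r is F. ✓
c: ◇r is F. ✓
d: ◇r is F. ✓
e: ◇r is F. ✓
f: ◇r is F. ✓
— 6 worlds.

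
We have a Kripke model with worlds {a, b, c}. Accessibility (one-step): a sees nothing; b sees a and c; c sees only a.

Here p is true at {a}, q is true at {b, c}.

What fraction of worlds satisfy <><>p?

a: no successors, so <><>p fails. ✗
b: successors {a, c}; <>p there: a:F, c:T. ✓
c: successors {a}; <>p there: a:F. ✗
That's 1 of 3 worlds, so 1/3.

1/3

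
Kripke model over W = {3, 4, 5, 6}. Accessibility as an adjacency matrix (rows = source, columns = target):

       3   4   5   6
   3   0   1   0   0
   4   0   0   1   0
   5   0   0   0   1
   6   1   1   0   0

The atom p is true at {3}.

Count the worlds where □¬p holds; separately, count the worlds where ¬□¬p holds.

For □¬p:
3: successors {4}; ¬p there: 4:T. ✓
4: successors {5}; ¬p there: 5:T. ✓
5: successors {6}; ¬p there: 6:T. ✓
6: successors {3, 4}; ¬p there: 3:F, 4:T. ✗
— 3 worlds.
For ¬□¬p:
3: □¬p is T. ✗
4: □¬p is T. ✗
5: □¬p is T. ✗
6: □¬p is F. ✓
— 1 world.

3 and 1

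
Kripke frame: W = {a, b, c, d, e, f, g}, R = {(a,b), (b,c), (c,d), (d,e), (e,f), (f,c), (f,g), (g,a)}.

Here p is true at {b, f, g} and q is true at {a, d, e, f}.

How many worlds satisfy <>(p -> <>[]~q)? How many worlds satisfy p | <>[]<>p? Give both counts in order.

5 and 5

For <>(p -> <>[]~q):
a: successors {b}; p -> <>[]~q there: b:F. ✗
b: successors {c}; p -> <>[]~q there: c:T. ✓
c: successors {d}; p -> <>[]~q there: d:T. ✓
d: successors {e}; p -> <>[]~q there: e:T. ✓
e: successors {f}; p -> <>[]~q there: f:F. ✗
f: successors {c, g}; p -> <>[]~q there: c:T, g:T. ✓
g: successors {a}; p -> <>[]~q there: a:T. ✓
— 5 worlds.
For p | <>[]<>p:
a: p is F, <>[]<>p is F. ✗
b: p is T, <>[]<>p is F. ✓
c: p is F, <>[]<>p is T. ✓
d: p is F, <>[]<>p is T. ✓
e: p is F, <>[]<>p is F. ✗
f: p is T, <>[]<>p is T. ✓
g: p is T, <>[]<>p is F. ✓
— 5 worlds.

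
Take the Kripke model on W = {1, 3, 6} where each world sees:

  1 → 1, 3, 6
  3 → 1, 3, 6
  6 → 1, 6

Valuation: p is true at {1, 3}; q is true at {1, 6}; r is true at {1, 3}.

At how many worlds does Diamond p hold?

3

1: successors {1, 3, 6}; p there: 1:T, 3:T, 6:F. ✓
3: successors {1, 3, 6}; p there: 1:T, 3:T, 6:F. ✓
6: successors {1, 6}; p there: 1:T, 6:F. ✓
Satisfying worlds: {1, 3, 6}.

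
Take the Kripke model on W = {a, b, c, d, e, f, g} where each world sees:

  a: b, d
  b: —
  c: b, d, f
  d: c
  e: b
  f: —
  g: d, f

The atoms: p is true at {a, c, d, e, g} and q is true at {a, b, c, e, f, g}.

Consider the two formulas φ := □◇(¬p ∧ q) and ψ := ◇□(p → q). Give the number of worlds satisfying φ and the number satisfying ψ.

3 and 4

For □◇(¬p ∧ q):
a: successors {b, d}; ◇(¬p ∧ q) there: b:F, d:F. ✗
b: no successors, so □◇(¬p ∧ q) holds vacuously. ✓
c: successors {b, d, f}; ◇(¬p ∧ q) there: b:F, d:F, f:F. ✗
d: successors {c}; ◇(¬p ∧ q) there: c:T. ✓
e: successors {b}; ◇(¬p ∧ q) there: b:F. ✗
f: no successors, so □◇(¬p ∧ q) holds vacuously. ✓
g: successors {d, f}; ◇(¬p ∧ q) there: d:F, f:F. ✗
— 3 worlds.
For ◇□(p → q):
a: successors {b, d}; □(p → q) there: b:T, d:T. ✓
b: no successors, so ◇□(p → q) fails. ✗
c: successors {b, d, f}; □(p → q) there: b:T, d:T, f:T. ✓
d: successors {c}; □(p → q) there: c:F. ✗
e: successors {b}; □(p → q) there: b:T. ✓
f: no successors, so ◇□(p → q) fails. ✗
g: successors {d, f}; □(p → q) there: d:T, f:T. ✓
— 4 worlds.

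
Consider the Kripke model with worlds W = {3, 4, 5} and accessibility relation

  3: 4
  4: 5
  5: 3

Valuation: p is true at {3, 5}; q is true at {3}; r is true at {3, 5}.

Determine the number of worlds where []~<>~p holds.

2

3: successors {4}; ~<>~p there: 4:T. ✓
4: successors {5}; ~<>~p there: 5:T. ✓
5: successors {3}; ~<>~p there: 3:F. ✗
Satisfying worlds: {3, 4}.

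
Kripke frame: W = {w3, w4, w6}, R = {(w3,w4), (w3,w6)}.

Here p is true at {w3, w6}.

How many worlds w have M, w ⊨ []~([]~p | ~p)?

2

w3: successors {w4, w6}; ~([]~p | ~p) there: w4:F, w6:F. ✗
w4: no successors, so []~([]~p | ~p) holds vacuously. ✓
w6: no successors, so []~([]~p | ~p) holds vacuously. ✓
Satisfying worlds: {w4, w6}.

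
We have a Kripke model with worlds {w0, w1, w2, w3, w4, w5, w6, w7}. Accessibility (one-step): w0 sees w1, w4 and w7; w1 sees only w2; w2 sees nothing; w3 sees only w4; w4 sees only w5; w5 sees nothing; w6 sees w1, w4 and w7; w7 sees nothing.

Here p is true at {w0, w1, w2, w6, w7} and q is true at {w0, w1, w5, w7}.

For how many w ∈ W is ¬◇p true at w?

5

w0: ◇p is T. ✗
w1: ◇p is T. ✗
w2: ◇p is F. ✓
w3: ◇p is F. ✓
w4: ◇p is F. ✓
w5: ◇p is F. ✓
w6: ◇p is T. ✗
w7: ◇p is F. ✓
Satisfying worlds: {w2, w3, w4, w5, w7}.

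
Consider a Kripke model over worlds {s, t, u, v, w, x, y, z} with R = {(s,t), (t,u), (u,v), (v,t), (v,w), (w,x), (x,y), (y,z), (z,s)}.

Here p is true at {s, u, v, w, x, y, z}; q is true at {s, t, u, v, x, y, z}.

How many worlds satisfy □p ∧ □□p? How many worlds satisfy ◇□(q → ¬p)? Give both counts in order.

4 and 2

For □p ∧ □□p:
s: □p is F, □□p is T. ✗
t: □p is T, □□p is T. ✓
u: □p is T, □□p is F. ✗
v: □p is F, □□p is T. ✗
w: □p is T, □□p is T. ✓
x: □p is T, □□p is T. ✓
y: □p is T, □□p is T. ✓
z: □p is T, □□p is F. ✗
— 4 worlds.
For ◇□(q → ¬p):
s: successors {t}; □(q → ¬p) there: t:F. ✗
t: successors {u}; □(q → ¬p) there: u:F. ✗
u: successors {v}; □(q → ¬p) there: v:T. ✓
v: successors {t, w}; □(q → ¬p) there: t:F, w:F. ✗
w: successors {x}; □(q → ¬p) there: x:F. ✗
x: successors {y}; □(q → ¬p) there: y:F. ✗
y: successors {z}; □(q → ¬p) there: z:F. ✗
z: successors {s}; □(q → ¬p) there: s:T. ✓
— 2 worlds.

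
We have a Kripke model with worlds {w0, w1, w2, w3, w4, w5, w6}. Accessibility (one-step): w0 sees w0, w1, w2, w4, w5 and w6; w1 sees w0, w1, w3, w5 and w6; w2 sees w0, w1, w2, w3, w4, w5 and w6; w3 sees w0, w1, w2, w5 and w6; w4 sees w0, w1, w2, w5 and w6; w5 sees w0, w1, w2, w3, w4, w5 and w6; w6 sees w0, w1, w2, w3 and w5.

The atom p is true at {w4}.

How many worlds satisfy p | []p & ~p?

w0: p is F, []p & ~p is F. ✗
w1: p is F, []p & ~p is F. ✗
w2: p is F, []p & ~p is F. ✗
w3: p is F, []p & ~p is F. ✗
w4: p is T, []p & ~p is F. ✓
w5: p is F, []p & ~p is F. ✗
w6: p is F, []p & ~p is F. ✗
Satisfying worlds: {w4}.

1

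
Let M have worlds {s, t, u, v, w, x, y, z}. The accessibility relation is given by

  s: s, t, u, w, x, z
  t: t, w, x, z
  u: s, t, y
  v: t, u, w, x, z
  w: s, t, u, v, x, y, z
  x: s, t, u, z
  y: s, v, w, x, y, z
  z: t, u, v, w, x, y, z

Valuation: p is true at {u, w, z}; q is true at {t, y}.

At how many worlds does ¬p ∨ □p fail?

s: ¬p is T, □p is F. ✓
t: ¬p is T, □p is F. ✓
u: ¬p is F, □p is F. ✗
v: ¬p is T, □p is F. ✓
w: ¬p is F, □p is F. ✗
x: ¬p is T, □p is F. ✓
y: ¬p is T, □p is F. ✓
z: ¬p is F, □p is F. ✗
Satisfying worlds: {s, t, v, x, y}.
So ¬p ∨ □p fails at the other 3 worlds.

3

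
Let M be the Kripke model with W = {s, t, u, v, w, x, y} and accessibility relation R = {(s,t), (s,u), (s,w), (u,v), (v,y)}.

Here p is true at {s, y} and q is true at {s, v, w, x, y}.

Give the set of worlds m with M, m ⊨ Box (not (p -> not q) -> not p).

s: successors {t, u, w}; not (p -> not q) -> not p there: t:T, u:T, w:T. ✓
t: no successors, so Box (not (p -> not q) -> not p) holds vacuously. ✓
u: successors {v}; not (p -> not q) -> not p there: v:T. ✓
v: successors {y}; not (p -> not q) -> not p there: y:F. ✗
w: no successors, so Box (not (p -> not q) -> not p) holds vacuously. ✓
x: no successors, so Box (not (p -> not q) -> not p) holds vacuously. ✓
y: no successors, so Box (not (p -> not q) -> not p) holds vacuously. ✓

{s, t, u, w, x, y}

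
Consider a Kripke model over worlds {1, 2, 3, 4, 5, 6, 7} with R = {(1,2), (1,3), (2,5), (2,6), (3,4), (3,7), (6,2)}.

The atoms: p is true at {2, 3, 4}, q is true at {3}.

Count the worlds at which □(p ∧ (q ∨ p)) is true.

5

1: successors {2, 3}; p ∧ (q ∨ p) there: 2:T, 3:T. ✓
2: successors {5, 6}; p ∧ (q ∨ p) there: 5:F, 6:F. ✗
3: successors {4, 7}; p ∧ (q ∨ p) there: 4:T, 7:F. ✗
4: no successors, so □(p ∧ (q ∨ p)) holds vacuously. ✓
5: no successors, so □(p ∧ (q ∨ p)) holds vacuously. ✓
6: successors {2}; p ∧ (q ∨ p) there: 2:T. ✓
7: no successors, so □(p ∧ (q ∨ p)) holds vacuously. ✓
Satisfying worlds: {1, 4, 5, 6, 7}.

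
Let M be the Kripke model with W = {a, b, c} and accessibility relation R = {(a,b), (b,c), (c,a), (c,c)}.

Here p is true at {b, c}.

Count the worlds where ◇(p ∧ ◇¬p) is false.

a: successors {b}; p ∧ ◇¬p there: b:F. ✗
b: successors {c}; p ∧ ◇¬p there: c:T. ✓
c: successors {a, c}; p ∧ ◇¬p there: a:F, c:T. ✓
Satisfying worlds: {b, c}.
So ◇(p ∧ ◇¬p) fails at the other 1 world.

1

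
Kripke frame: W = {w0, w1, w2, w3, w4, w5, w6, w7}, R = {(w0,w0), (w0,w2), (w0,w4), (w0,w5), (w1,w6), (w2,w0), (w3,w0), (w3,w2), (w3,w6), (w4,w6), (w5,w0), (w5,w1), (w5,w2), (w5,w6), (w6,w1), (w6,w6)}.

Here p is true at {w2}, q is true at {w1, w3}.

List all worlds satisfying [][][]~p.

w0: successors {w0, w2, w4, w5}; [][]~p there: w0:F, w2:F, w4:T, w5:F. ✗
w1: successors {w6}; [][]~p there: w6:T. ✓
w2: successors {w0}; [][]~p there: w0:F. ✗
w3: successors {w0, w2, w6}; [][]~p there: w0:F, w2:F, w6:T. ✗
w4: successors {w6}; [][]~p there: w6:T. ✓
w5: successors {w0, w1, w2, w6}; [][]~p there: w0:F, w1:T, w2:F, w6:T. ✗
w6: successors {w1, w6}; [][]~p there: w1:T, w6:T. ✓
w7: no successors, so [][][]~p holds vacuously. ✓

{w1, w4, w6, w7}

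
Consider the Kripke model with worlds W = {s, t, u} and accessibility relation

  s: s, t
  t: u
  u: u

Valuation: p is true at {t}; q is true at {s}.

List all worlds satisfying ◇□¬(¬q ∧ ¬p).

s: successors {s, t}; □¬(¬q ∧ ¬p) there: s:T, t:F. ✓
t: successors {u}; □¬(¬q ∧ ¬p) there: u:F. ✗
u: successors {u}; □¬(¬q ∧ ¬p) there: u:F. ✗

{s}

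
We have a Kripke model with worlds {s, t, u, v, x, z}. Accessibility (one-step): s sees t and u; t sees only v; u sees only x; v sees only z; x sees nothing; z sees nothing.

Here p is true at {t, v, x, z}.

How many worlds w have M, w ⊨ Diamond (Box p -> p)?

4

s: successors {t, u}; Box p -> p there: t:T, u:F. ✓
t: successors {v}; Box p -> p there: v:T. ✓
u: successors {x}; Box p -> p there: x:T. ✓
v: successors {z}; Box p -> p there: z:T. ✓
x: no successors, so Diamond (Box p -> p) fails. ✗
z: no successors, so Diamond (Box p -> p) fails. ✗
Satisfying worlds: {s, t, u, v}.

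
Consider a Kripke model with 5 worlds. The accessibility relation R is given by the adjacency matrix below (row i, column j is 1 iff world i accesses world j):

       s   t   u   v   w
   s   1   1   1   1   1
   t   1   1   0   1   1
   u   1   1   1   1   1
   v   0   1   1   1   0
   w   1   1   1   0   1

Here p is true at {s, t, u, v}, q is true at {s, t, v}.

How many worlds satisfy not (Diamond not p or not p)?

s: Diamond not p or not p is T. ✗
t: Diamond not p or not p is T. ✗
u: Diamond not p or not p is T. ✗
v: Diamond not p or not p is F. ✓
w: Diamond not p or not p is T. ✗
Satisfying worlds: {v}.

1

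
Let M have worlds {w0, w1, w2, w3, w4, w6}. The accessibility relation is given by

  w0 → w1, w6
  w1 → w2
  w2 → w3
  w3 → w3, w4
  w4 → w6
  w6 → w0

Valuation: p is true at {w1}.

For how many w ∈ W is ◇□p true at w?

0

w0: successors {w1, w6}; □p there: w1:F, w6:F. ✗
w1: successors {w2}; □p there: w2:F. ✗
w2: successors {w3}; □p there: w3:F. ✗
w3: successors {w3, w4}; □p there: w3:F, w4:F. ✗
w4: successors {w6}; □p there: w6:F. ✗
w6: successors {w0}; □p there: w0:F. ✗
Satisfying worlds: ∅.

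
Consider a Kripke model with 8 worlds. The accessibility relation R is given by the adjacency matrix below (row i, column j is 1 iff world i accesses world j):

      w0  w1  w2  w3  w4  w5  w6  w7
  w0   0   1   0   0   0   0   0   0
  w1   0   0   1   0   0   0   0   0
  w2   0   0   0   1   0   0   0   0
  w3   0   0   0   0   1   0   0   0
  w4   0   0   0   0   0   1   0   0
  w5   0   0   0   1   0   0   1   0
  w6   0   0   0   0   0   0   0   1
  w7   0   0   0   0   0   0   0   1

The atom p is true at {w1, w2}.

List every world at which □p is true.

{w0, w1}

w0: successors {w1}; p there: w1:T. ✓
w1: successors {w2}; p there: w2:T. ✓
w2: successors {w3}; p there: w3:F. ✗
w3: successors {w4}; p there: w4:F. ✗
w4: successors {w5}; p there: w5:F. ✗
w5: successors {w3, w6}; p there: w3:F, w6:F. ✗
w6: successors {w7}; p there: w7:F. ✗
w7: successors {w7}; p there: w7:F. ✗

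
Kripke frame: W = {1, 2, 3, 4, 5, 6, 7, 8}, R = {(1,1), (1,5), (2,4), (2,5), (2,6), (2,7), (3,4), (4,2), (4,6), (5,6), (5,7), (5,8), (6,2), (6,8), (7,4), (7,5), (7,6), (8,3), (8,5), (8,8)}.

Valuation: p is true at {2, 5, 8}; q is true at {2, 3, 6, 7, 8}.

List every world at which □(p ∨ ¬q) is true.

{1, 3, 6}

1: successors {1, 5}; p ∨ ¬q there: 1:T, 5:T. ✓
2: successors {4, 5, 6, 7}; p ∨ ¬q there: 4:T, 5:T, 6:F, 7:F. ✗
3: successors {4}; p ∨ ¬q there: 4:T. ✓
4: successors {2, 6}; p ∨ ¬q there: 2:T, 6:F. ✗
5: successors {6, 7, 8}; p ∨ ¬q there: 6:F, 7:F, 8:T. ✗
6: successors {2, 8}; p ∨ ¬q there: 2:T, 8:T. ✓
7: successors {4, 5, 6}; p ∨ ¬q there: 4:T, 5:T, 6:F. ✗
8: successors {3, 5, 8}; p ∨ ¬q there: 3:F, 5:T, 8:T. ✗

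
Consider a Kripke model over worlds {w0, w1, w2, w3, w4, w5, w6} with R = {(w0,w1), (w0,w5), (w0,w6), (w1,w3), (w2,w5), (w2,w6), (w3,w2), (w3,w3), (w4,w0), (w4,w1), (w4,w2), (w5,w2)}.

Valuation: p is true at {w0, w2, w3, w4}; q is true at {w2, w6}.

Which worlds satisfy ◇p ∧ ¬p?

{w1, w5}

w0: ◇p is F, ¬p is F. ✗
w1: ◇p is T, ¬p is T. ✓
w2: ◇p is F, ¬p is F. ✗
w3: ◇p is T, ¬p is F. ✗
w4: ◇p is T, ¬p is F. ✗
w5: ◇p is T, ¬p is T. ✓
w6: ◇p is F, ¬p is T. ✗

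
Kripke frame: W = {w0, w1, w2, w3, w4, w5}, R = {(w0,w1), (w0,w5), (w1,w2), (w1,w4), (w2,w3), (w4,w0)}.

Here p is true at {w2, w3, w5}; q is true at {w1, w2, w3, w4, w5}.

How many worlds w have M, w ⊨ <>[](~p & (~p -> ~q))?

w0: successors {w1, w5}; [](~p & (~p -> ~q)) there: w1:F, w5:T. ✓
w1: successors {w2, w4}; [](~p & (~p -> ~q)) there: w2:F, w4:T. ✓
w2: successors {w3}; [](~p & (~p -> ~q)) there: w3:T. ✓
w3: no successors, so <>[](~p & (~p -> ~q)) fails. ✗
w4: successors {w0}; [](~p & (~p -> ~q)) there: w0:F. ✗
w5: no successors, so <>[](~p & (~p -> ~q)) fails. ✗
Satisfying worlds: {w0, w1, w2}.

3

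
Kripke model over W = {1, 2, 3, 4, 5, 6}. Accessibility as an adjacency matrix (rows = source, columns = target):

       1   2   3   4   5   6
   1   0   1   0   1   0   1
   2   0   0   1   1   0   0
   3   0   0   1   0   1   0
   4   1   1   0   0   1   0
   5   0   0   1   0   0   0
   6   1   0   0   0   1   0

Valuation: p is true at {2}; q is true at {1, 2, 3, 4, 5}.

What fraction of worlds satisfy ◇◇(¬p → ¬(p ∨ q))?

2/3

1: successors {2, 4, 6}; ◇(¬p → ¬(p ∨ q)) there: 2:F, 4:T, 6:F. ✓
2: successors {3, 4}; ◇(¬p → ¬(p ∨ q)) there: 3:F, 4:T. ✓
3: successors {3, 5}; ◇(¬p → ¬(p ∨ q)) there: 3:F, 5:F. ✗
4: successors {1, 2, 5}; ◇(¬p → ¬(p ∨ q)) there: 1:T, 2:F, 5:F. ✓
5: successors {3}; ◇(¬p → ¬(p ∨ q)) there: 3:F. ✗
6: successors {1, 5}; ◇(¬p → ¬(p ∨ q)) there: 1:T, 5:F. ✓
That's 4 of 6 worlds, so 4/6 = 2/3.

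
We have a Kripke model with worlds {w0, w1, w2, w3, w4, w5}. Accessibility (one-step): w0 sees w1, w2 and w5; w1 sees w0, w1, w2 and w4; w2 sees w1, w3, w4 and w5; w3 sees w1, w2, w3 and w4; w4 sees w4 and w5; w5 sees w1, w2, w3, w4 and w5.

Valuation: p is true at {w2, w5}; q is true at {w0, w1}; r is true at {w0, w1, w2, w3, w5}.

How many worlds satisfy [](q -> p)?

w0: successors {w1, w2, w5}; q -> p there: w1:F, w2:T, w5:T. ✗
w1: successors {w0, w1, w2, w4}; q -> p there: w0:F, w1:F, w2:T, w4:T. ✗
w2: successors {w1, w3, w4, w5}; q -> p there: w1:F, w3:T, w4:T, w5:T. ✗
w3: successors {w1, w2, w3, w4}; q -> p there: w1:F, w2:T, w3:T, w4:T. ✗
w4: successors {w4, w5}; q -> p there: w4:T, w5:T. ✓
w5: successors {w1, w2, w3, w4, w5}; q -> p there: w1:F, w2:T, w3:T, w4:T, w5:T. ✗
Satisfying worlds: {w4}.

1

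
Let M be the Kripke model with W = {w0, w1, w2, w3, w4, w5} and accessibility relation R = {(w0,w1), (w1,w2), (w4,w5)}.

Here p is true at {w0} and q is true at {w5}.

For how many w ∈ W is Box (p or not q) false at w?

1

w0: successors {w1}; p or not q there: w1:T. ✓
w1: successors {w2}; p or not q there: w2:T. ✓
w2: no successors, so Box (p or not q) holds vacuously. ✓
w3: no successors, so Box (p or not q) holds vacuously. ✓
w4: successors {w5}; p or not q there: w5:F. ✗
w5: no successors, so Box (p or not q) holds vacuously. ✓
Satisfying worlds: {w0, w1, w2, w3, w5}.
So Box (p or not q) fails at the other 1 world.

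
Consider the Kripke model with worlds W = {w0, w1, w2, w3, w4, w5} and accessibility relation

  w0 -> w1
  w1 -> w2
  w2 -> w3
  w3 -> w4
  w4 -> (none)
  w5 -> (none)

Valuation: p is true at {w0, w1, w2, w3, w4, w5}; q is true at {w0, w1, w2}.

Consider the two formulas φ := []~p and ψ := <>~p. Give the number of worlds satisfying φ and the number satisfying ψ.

2 and 0

For []~p:
w0: successors {w1}; ~p there: w1:F. ✗
w1: successors {w2}; ~p there: w2:F. ✗
w2: successors {w3}; ~p there: w3:F. ✗
w3: successors {w4}; ~p there: w4:F. ✗
w4: no successors, so []~p holds vacuously. ✓
w5: no successors, so []~p holds vacuously. ✓
— 2 worlds.
For <>~p:
w0: successors {w1}; ~p there: w1:F. ✗
w1: successors {w2}; ~p there: w2:F. ✗
w2: successors {w3}; ~p there: w3:F. ✗
w3: successors {w4}; ~p there: w4:F. ✗
w4: no successors, so <>~p fails. ✗
w5: no successors, so <>~p fails. ✗
— 0 worlds.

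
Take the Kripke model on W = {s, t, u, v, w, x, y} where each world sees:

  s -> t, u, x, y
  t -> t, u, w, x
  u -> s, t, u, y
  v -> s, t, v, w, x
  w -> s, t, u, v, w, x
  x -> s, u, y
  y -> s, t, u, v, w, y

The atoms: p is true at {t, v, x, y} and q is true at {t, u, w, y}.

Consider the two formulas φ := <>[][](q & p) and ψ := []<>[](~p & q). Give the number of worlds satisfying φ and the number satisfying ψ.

For <>[][](q & p):
s: successors {t, u, x, y}; [][](q & p) there: t:F, u:F, x:F, y:F. ✗
t: successors {t, u, w, x}; [][](q & p) there: t:F, u:F, w:F, x:F. ✗
u: successors {s, t, u, y}; [][](q & p) there: s:F, t:F, u:F, y:F. ✗
v: successors {s, t, v, w, x}; [][](q & p) there: s:F, t:F, v:F, w:F, x:F. ✗
w: successors {s, t, u, v, w, x}; [][](q & p) there: s:F, t:F, u:F, v:F, w:F, x:F. ✗
x: successors {s, u, y}; [][](q & p) there: s:F, u:F, y:F. ✗
y: successors {s, t, u, v, w, y}; [][](q & p) there: s:F, t:F, u:F, v:F, w:F, y:F. ✗
— 0 worlds.
For []<>[](~p & q):
s: successors {t, u, x, y}; <>[](~p & q) there: t:F, u:F, x:F, y:F. ✗
t: successors {t, u, w, x}; <>[](~p & q) there: t:F, u:F, w:F, x:F. ✗
u: successors {s, t, u, y}; <>[](~p & q) there: s:F, t:F, u:F, y:F. ✗
v: successors {s, t, v, w, x}; <>[](~p & q) there: s:F, t:F, v:F, w:F, x:F. ✗
w: successors {s, t, u, v, w, x}; <>[](~p & q) there: s:F, t:F, u:F, v:F, w:F, x:F. ✗
x: successors {s, u, y}; <>[](~p & q) there: s:F, u:F, y:F. ✗
y: successors {s, t, u, v, w, y}; <>[](~p & q) there: s:F, t:F, u:F, v:F, w:F, y:F. ✗
— 0 worlds.

0 and 0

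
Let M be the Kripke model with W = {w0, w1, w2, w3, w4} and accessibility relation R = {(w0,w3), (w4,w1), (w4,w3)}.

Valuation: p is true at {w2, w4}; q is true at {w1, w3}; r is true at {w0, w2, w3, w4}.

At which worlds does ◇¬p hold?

{w0, w4}

w0: successors {w3}; ¬p there: w3:T. ✓
w1: no successors, so ◇¬p fails. ✗
w2: no successors, so ◇¬p fails. ✗
w3: no successors, so ◇¬p fails. ✗
w4: successors {w1, w3}; ¬p there: w1:T, w3:T. ✓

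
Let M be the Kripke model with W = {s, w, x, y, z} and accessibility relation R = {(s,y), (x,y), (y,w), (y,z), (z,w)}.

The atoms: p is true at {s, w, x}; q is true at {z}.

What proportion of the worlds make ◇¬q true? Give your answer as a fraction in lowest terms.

4/5

s: successors {y}; ¬q there: y:T. ✓
w: no successors, so ◇¬q fails. ✗
x: successors {y}; ¬q there: y:T. ✓
y: successors {w, z}; ¬q there: w:T, z:F. ✓
z: successors {w}; ¬q there: w:T. ✓
That's 4 of 5 worlds, so 4/5.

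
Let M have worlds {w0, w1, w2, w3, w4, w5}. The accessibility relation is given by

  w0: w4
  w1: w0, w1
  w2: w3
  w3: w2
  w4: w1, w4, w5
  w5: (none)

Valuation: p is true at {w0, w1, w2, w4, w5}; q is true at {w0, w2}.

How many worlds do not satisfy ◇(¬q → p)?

w0: successors {w4}; ¬q → p there: w4:T. ✓
w1: successors {w0, w1}; ¬q → p there: w0:T, w1:T. ✓
w2: successors {w3}; ¬q → p there: w3:F. ✗
w3: successors {w2}; ¬q → p there: w2:T. ✓
w4: successors {w1, w4, w5}; ¬q → p there: w1:T, w4:T, w5:T. ✓
w5: no successors, so ◇(¬q → p) fails. ✗
Satisfying worlds: {w0, w1, w3, w4}.
So ◇(¬q → p) fails at the other 2 worlds.

2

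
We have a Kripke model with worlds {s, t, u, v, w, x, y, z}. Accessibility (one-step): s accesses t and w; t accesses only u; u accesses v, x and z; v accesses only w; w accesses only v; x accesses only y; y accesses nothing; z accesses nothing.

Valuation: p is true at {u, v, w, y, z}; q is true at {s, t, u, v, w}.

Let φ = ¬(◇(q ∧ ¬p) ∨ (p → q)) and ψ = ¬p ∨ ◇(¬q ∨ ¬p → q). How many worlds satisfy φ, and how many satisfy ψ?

For ¬(◇(q ∧ ¬p) ∨ (p → q)):
s: ◇(q ∧ ¬p) ∨ (p → q) is T. ✗
t: ◇(q ∧ ¬p) ∨ (p → q) is T. ✗
u: ◇(q ∧ ¬p) ∨ (p → q) is T. ✗
v: ◇(q ∧ ¬p) ∨ (p → q) is T. ✗
w: ◇(q ∧ ¬p) ∨ (p → q) is T. ✗
x: ◇(q ∧ ¬p) ∨ (p → q) is T. ✗
y: ◇(q ∧ ¬p) ∨ (p → q) is F. ✓
z: ◇(q ∧ ¬p) ∨ (p → q) is F. ✓
— 2 worlds.
For ¬p ∨ ◇(¬q ∨ ¬p → q):
s: ¬p is T, ◇(¬q ∨ ¬p → q) is T. ✓
t: ¬p is T, ◇(¬q ∨ ¬p → q) is T. ✓
u: ¬p is F, ◇(¬q ∨ ¬p → q) is T. ✓
v: ¬p is F, ◇(¬q ∨ ¬p → q) is T. ✓
w: ¬p is F, ◇(¬q ∨ ¬p → q) is T. ✓
x: ¬p is T, ◇(¬q ∨ ¬p → q) is F. ✓
y: ¬p is F, ◇(¬q ∨ ¬p → q) is F. ✗
z: ¬p is F, ◇(¬q ∨ ¬p → q) is F. ✗
— 6 worlds.

2 and 6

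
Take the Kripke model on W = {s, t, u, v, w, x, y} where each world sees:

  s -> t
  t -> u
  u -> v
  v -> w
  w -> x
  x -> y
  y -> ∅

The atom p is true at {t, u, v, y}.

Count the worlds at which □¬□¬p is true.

s: successors {t}; ¬□¬p there: t:T. ✓
t: successors {u}; ¬□¬p there: u:T. ✓
u: successors {v}; ¬□¬p there: v:F. ✗
v: successors {w}; ¬□¬p there: w:F. ✗
w: successors {x}; ¬□¬p there: x:T. ✓
x: successors {y}; ¬□¬p there: y:F. ✗
y: no successors, so □¬□¬p holds vacuously. ✓
Satisfying worlds: {s, t, w, y}.

4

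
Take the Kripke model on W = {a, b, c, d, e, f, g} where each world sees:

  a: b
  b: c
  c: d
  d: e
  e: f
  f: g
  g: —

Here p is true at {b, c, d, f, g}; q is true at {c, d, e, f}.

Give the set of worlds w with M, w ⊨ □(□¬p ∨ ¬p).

{c, d, f, g}

a: successors {b}; □¬p ∨ ¬p there: b:F. ✗
b: successors {c}; □¬p ∨ ¬p there: c:F. ✗
c: successors {d}; □¬p ∨ ¬p there: d:T. ✓
d: successors {e}; □¬p ∨ ¬p there: e:T. ✓
e: successors {f}; □¬p ∨ ¬p there: f:F. ✗
f: successors {g}; □¬p ∨ ¬p there: g:T. ✓
g: no successors, so □(□¬p ∨ ¬p) holds vacuously. ✓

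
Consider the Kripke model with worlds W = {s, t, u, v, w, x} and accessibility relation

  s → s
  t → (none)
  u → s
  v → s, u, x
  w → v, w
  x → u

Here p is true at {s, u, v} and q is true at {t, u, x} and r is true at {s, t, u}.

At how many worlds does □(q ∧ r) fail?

s: successors {s}; q ∧ r there: s:F. ✗
t: no successors, so □(q ∧ r) holds vacuously. ✓
u: successors {s}; q ∧ r there: s:F. ✗
v: successors {s, u, x}; q ∧ r there: s:F, u:T, x:F. ✗
w: successors {v, w}; q ∧ r there: v:F, w:F. ✗
x: successors {u}; q ∧ r there: u:T. ✓
Satisfying worlds: {t, x}.
So □(q ∧ r) fails at the other 4 worlds.

4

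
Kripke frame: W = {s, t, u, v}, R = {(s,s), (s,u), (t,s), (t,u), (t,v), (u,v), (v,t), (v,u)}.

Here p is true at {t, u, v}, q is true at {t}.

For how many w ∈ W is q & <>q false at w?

s: q is F, <>q is F. ✗
t: q is T, <>q is F. ✗
u: q is F, <>q is F. ✗
v: q is F, <>q is T. ✗
Satisfying worlds: ∅.
So q & <>q fails at the other 4 worlds.

4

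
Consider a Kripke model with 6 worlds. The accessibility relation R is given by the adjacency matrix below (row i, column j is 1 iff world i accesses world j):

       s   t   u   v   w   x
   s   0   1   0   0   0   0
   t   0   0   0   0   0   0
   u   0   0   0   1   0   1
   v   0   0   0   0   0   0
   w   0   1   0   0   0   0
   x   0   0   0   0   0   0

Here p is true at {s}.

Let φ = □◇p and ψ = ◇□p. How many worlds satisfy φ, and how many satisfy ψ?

For □◇p:
s: successors {t}; ◇p there: t:F. ✗
t: no successors, so □◇p holds vacuously. ✓
u: successors {v, x}; ◇p there: v:F, x:F. ✗
v: no successors, so □◇p holds vacuously. ✓
w: successors {t}; ◇p there: t:F. ✗
x: no successors, so □◇p holds vacuously. ✓
— 3 worlds.
For ◇□p:
s: successors {t}; □p there: t:T. ✓
t: no successors, so ◇□p fails. ✗
u: successors {v, x}; □p there: v:T, x:T. ✓
v: no successors, so ◇□p fails. ✗
w: successors {t}; □p there: t:T. ✓
x: no successors, so ◇□p fails. ✗
— 3 worlds.

3 and 3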